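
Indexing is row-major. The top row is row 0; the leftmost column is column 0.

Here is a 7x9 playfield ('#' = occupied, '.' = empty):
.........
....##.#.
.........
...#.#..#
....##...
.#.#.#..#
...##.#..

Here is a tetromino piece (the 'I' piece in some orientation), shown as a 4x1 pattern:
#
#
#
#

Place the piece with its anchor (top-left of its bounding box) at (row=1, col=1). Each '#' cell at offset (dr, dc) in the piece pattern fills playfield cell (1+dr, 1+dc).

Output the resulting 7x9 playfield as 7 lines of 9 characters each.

Answer: .........
.#..##.#.
.#.......
.#.#.#..#
.#..##...
.#.#.#..#
...##.#..

Derivation:
Fill (1+0,1+0) = (1,1)
Fill (1+1,1+0) = (2,1)
Fill (1+2,1+0) = (3,1)
Fill (1+3,1+0) = (4,1)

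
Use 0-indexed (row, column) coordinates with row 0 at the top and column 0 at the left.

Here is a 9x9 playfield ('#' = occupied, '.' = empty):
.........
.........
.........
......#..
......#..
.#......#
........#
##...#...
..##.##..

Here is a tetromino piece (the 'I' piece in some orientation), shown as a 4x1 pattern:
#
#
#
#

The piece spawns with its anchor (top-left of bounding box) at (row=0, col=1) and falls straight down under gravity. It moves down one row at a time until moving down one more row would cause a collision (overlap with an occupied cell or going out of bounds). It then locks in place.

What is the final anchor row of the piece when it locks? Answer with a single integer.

Spawn at (row=0, col=1). Try each row:
  row 0: fits
  row 1: fits
  row 2: blocked -> lock at row 1

Answer: 1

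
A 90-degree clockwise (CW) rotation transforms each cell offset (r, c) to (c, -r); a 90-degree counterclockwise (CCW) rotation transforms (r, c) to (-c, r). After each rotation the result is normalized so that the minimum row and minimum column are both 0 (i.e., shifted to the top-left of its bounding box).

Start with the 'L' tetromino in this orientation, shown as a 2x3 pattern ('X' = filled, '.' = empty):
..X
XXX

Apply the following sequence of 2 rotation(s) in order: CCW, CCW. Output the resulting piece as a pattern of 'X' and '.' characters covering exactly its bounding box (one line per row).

Start:
..X
XXX
After rotation 1 (CCW):
XX
.X
.X
After rotation 2 (CCW):
XXX
X..

Answer: XXX
X..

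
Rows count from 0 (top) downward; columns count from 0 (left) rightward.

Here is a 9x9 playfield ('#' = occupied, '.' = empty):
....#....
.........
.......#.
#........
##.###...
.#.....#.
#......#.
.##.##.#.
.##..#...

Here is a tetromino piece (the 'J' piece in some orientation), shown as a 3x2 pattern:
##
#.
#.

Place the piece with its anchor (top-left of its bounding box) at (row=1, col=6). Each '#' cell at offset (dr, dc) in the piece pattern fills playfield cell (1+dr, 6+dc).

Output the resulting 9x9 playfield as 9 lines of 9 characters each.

Answer: ....#....
......##.
......##.
#.....#..
##.###...
.#.....#.
#......#.
.##.##.#.
.##..#...

Derivation:
Fill (1+0,6+0) = (1,6)
Fill (1+0,6+1) = (1,7)
Fill (1+1,6+0) = (2,6)
Fill (1+2,6+0) = (3,6)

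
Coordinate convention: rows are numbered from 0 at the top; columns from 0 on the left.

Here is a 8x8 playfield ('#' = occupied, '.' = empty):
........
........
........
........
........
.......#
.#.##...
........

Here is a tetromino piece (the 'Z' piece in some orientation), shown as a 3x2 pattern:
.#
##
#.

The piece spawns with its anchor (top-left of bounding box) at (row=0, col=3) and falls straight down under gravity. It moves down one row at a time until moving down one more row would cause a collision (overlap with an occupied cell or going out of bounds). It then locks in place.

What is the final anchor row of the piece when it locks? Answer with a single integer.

Answer: 3

Derivation:
Spawn at (row=0, col=3). Try each row:
  row 0: fits
  row 1: fits
  row 2: fits
  row 3: fits
  row 4: blocked -> lock at row 3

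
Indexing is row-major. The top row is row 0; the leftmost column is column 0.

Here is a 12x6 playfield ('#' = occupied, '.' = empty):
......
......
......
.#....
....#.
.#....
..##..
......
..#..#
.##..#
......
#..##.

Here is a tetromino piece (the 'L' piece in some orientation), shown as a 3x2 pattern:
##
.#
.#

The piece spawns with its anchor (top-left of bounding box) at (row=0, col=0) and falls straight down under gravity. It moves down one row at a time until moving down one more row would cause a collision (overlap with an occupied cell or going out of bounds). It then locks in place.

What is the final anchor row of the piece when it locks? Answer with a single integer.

Spawn at (row=0, col=0). Try each row:
  row 0: fits
  row 1: blocked -> lock at row 0

Answer: 0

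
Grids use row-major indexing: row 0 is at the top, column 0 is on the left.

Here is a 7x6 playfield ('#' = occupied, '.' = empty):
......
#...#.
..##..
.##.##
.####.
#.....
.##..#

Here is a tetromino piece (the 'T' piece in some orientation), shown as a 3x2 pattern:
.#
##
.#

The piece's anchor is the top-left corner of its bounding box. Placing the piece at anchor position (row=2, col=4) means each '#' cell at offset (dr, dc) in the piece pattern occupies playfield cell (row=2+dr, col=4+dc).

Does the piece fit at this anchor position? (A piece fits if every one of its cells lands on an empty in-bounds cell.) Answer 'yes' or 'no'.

Answer: no

Derivation:
Check each piece cell at anchor (2, 4):
  offset (0,1) -> (2,5): empty -> OK
  offset (1,0) -> (3,4): occupied ('#') -> FAIL
  offset (1,1) -> (3,5): occupied ('#') -> FAIL
  offset (2,1) -> (4,5): empty -> OK
All cells valid: no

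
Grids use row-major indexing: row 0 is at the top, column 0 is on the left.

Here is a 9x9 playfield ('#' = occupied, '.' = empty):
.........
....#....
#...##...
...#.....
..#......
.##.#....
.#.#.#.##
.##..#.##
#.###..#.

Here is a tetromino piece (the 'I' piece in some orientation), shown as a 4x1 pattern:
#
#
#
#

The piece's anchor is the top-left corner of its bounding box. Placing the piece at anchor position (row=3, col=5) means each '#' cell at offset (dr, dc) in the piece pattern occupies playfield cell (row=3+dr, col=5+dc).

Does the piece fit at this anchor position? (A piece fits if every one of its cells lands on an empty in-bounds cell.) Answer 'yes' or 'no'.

Check each piece cell at anchor (3, 5):
  offset (0,0) -> (3,5): empty -> OK
  offset (1,0) -> (4,5): empty -> OK
  offset (2,0) -> (5,5): empty -> OK
  offset (3,0) -> (6,5): occupied ('#') -> FAIL
All cells valid: no

Answer: no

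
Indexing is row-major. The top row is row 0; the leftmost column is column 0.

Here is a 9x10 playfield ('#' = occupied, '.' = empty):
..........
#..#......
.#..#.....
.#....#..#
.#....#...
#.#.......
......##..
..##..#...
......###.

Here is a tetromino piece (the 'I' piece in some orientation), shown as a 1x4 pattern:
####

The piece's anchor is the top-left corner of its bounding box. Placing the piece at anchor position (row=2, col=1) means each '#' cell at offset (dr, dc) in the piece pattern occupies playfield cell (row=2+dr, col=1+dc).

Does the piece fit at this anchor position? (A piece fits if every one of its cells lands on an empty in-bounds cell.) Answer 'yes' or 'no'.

Answer: no

Derivation:
Check each piece cell at anchor (2, 1):
  offset (0,0) -> (2,1): occupied ('#') -> FAIL
  offset (0,1) -> (2,2): empty -> OK
  offset (0,2) -> (2,3): empty -> OK
  offset (0,3) -> (2,4): occupied ('#') -> FAIL
All cells valid: no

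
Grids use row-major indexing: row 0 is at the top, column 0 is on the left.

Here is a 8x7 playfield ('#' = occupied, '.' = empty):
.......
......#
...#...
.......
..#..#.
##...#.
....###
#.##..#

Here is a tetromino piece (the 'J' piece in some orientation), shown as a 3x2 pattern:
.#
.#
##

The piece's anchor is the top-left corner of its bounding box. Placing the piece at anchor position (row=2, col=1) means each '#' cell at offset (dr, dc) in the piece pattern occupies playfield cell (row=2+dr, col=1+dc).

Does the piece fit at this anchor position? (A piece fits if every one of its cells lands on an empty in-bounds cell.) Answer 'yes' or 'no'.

Answer: no

Derivation:
Check each piece cell at anchor (2, 1):
  offset (0,1) -> (2,2): empty -> OK
  offset (1,1) -> (3,2): empty -> OK
  offset (2,0) -> (4,1): empty -> OK
  offset (2,1) -> (4,2): occupied ('#') -> FAIL
All cells valid: no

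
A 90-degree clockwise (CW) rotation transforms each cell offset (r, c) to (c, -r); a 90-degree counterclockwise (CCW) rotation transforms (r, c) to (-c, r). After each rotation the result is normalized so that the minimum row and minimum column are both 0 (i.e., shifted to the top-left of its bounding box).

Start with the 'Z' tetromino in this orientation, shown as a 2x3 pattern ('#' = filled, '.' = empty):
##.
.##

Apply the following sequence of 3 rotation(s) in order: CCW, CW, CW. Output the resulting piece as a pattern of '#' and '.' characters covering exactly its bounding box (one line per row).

Start:
##.
.##
After rotation 1 (CCW):
.#
##
#.
After rotation 2 (CW):
##.
.##
After rotation 3 (CW):
.#
##
#.

Answer: .#
##
#.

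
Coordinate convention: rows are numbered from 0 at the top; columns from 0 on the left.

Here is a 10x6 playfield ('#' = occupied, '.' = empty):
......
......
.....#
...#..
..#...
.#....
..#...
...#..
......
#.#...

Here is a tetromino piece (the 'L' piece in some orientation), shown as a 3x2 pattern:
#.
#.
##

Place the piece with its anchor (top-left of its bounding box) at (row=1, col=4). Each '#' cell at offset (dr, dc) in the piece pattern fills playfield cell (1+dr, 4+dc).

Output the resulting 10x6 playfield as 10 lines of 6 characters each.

Fill (1+0,4+0) = (1,4)
Fill (1+1,4+0) = (2,4)
Fill (1+2,4+0) = (3,4)
Fill (1+2,4+1) = (3,5)

Answer: ......
....#.
....##
...###
..#...
.#....
..#...
...#..
......
#.#...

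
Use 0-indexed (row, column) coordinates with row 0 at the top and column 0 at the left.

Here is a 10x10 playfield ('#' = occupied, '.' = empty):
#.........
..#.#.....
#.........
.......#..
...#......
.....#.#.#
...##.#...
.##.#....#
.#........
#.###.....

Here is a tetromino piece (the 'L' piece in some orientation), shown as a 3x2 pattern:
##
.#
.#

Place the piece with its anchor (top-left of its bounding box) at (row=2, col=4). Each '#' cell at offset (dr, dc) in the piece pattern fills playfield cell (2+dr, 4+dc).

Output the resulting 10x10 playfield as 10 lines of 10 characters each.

Fill (2+0,4+0) = (2,4)
Fill (2+0,4+1) = (2,5)
Fill (2+1,4+1) = (3,5)
Fill (2+2,4+1) = (4,5)

Answer: #.........
..#.#.....
#...##....
.....#.#..
...#.#....
.....#.#.#
...##.#...
.##.#....#
.#........
#.###.....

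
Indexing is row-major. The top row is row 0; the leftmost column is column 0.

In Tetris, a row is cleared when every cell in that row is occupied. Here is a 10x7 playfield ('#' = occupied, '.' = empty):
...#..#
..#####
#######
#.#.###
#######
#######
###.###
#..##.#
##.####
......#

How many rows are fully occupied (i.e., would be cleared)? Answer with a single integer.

Answer: 3

Derivation:
Check each row:
  row 0: 5 empty cells -> not full
  row 1: 2 empty cells -> not full
  row 2: 0 empty cells -> FULL (clear)
  row 3: 2 empty cells -> not full
  row 4: 0 empty cells -> FULL (clear)
  row 5: 0 empty cells -> FULL (clear)
  row 6: 1 empty cell -> not full
  row 7: 3 empty cells -> not full
  row 8: 1 empty cell -> not full
  row 9: 6 empty cells -> not full
Total rows cleared: 3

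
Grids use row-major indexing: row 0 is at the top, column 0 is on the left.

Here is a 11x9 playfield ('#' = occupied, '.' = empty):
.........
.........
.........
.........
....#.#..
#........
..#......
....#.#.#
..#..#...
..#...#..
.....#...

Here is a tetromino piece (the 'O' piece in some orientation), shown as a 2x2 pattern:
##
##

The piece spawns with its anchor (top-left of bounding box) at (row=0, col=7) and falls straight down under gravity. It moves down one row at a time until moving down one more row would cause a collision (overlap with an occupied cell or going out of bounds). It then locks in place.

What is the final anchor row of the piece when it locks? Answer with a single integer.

Answer: 5

Derivation:
Spawn at (row=0, col=7). Try each row:
  row 0: fits
  row 1: fits
  row 2: fits
  row 3: fits
  row 4: fits
  row 5: fits
  row 6: blocked -> lock at row 5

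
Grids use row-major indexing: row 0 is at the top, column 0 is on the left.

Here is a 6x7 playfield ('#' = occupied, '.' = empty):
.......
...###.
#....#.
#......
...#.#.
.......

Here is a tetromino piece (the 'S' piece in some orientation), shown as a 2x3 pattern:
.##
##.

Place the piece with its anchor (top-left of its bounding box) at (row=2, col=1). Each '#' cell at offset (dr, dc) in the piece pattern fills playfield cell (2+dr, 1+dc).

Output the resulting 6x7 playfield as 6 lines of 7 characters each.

Answer: .......
...###.
#.##.#.
###....
...#.#.
.......

Derivation:
Fill (2+0,1+1) = (2,2)
Fill (2+0,1+2) = (2,3)
Fill (2+1,1+0) = (3,1)
Fill (2+1,1+1) = (3,2)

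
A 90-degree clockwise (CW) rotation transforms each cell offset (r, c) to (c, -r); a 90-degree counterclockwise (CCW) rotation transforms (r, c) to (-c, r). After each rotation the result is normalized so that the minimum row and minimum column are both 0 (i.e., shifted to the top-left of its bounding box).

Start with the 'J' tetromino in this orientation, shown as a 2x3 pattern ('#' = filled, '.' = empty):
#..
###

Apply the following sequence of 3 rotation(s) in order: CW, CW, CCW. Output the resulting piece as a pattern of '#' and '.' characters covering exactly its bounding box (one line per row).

Answer: ##
#.
#.

Derivation:
Start:
#..
###
After rotation 1 (CW):
##
#.
#.
After rotation 2 (CW):
###
..#
After rotation 3 (CCW):
##
#.
#.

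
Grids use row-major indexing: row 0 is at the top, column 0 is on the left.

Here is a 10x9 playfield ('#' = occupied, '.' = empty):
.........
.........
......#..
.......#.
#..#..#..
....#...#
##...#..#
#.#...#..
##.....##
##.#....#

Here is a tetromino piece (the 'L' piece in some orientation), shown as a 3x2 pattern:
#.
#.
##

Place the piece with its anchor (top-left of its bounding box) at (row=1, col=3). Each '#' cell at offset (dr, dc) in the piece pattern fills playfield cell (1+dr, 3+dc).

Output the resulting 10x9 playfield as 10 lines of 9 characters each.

Fill (1+0,3+0) = (1,3)
Fill (1+1,3+0) = (2,3)
Fill (1+2,3+0) = (3,3)
Fill (1+2,3+1) = (3,4)

Answer: .........
...#.....
...#..#..
...##..#.
#..#..#..
....#...#
##...#..#
#.#...#..
##.....##
##.#....#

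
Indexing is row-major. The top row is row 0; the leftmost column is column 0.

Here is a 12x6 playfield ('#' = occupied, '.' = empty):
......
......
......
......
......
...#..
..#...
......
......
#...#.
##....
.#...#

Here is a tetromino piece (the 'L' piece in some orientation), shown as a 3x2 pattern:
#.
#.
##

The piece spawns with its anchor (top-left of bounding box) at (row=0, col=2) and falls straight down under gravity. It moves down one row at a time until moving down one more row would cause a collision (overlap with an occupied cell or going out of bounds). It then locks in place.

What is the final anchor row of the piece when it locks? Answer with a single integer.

Spawn at (row=0, col=2). Try each row:
  row 0: fits
  row 1: fits
  row 2: fits
  row 3: blocked -> lock at row 2

Answer: 2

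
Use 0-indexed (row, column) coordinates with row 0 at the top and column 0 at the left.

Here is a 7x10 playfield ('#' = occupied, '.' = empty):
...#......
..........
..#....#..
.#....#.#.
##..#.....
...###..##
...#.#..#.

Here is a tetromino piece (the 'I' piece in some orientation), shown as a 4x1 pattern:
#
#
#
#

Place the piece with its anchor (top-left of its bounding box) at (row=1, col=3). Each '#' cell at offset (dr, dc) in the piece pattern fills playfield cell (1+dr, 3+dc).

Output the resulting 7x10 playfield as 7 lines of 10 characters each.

Fill (1+0,3+0) = (1,3)
Fill (1+1,3+0) = (2,3)
Fill (1+2,3+0) = (3,3)
Fill (1+3,3+0) = (4,3)

Answer: ...#......
...#......
..##...#..
.#.#..#.#.
##.##.....
...###..##
...#.#..#.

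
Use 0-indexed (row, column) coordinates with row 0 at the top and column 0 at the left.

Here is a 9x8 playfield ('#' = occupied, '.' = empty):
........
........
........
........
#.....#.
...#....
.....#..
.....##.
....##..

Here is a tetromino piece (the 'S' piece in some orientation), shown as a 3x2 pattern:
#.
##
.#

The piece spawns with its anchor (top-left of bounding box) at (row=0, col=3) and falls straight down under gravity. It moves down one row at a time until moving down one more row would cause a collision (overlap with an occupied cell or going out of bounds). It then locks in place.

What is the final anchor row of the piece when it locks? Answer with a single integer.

Answer: 3

Derivation:
Spawn at (row=0, col=3). Try each row:
  row 0: fits
  row 1: fits
  row 2: fits
  row 3: fits
  row 4: blocked -> lock at row 3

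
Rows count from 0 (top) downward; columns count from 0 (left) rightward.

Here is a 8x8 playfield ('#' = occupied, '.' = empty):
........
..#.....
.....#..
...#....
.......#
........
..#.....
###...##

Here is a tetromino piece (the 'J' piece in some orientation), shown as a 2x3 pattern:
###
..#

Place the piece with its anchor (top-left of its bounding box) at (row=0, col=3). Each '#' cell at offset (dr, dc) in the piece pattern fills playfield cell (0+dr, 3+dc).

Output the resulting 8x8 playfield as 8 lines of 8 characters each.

Answer: ...###..
..#..#..
.....#..
...#....
.......#
........
..#.....
###...##

Derivation:
Fill (0+0,3+0) = (0,3)
Fill (0+0,3+1) = (0,4)
Fill (0+0,3+2) = (0,5)
Fill (0+1,3+2) = (1,5)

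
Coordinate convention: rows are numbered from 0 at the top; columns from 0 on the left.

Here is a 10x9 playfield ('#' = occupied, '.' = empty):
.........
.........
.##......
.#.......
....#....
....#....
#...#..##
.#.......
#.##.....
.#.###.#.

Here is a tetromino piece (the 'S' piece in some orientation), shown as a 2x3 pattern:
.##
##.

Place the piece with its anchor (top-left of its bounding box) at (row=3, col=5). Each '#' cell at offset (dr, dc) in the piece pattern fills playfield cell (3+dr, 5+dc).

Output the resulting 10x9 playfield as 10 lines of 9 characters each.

Answer: .........
.........
.##......
.#....##.
....###..
....#....
#...#..##
.#.......
#.##.....
.#.###.#.

Derivation:
Fill (3+0,5+1) = (3,6)
Fill (3+0,5+2) = (3,7)
Fill (3+1,5+0) = (4,5)
Fill (3+1,5+1) = (4,6)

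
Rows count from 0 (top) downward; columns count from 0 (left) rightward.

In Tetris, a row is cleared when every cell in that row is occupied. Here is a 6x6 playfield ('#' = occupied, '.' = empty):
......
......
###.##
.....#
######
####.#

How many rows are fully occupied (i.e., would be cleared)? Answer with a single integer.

Check each row:
  row 0: 6 empty cells -> not full
  row 1: 6 empty cells -> not full
  row 2: 1 empty cell -> not full
  row 3: 5 empty cells -> not full
  row 4: 0 empty cells -> FULL (clear)
  row 5: 1 empty cell -> not full
Total rows cleared: 1

Answer: 1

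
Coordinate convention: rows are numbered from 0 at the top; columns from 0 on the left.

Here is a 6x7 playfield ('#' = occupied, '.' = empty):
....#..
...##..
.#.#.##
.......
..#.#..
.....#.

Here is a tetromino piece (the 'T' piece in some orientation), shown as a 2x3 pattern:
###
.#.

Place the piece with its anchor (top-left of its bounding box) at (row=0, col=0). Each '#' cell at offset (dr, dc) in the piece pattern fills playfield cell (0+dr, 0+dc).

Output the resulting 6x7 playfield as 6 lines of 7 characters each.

Answer: ###.#..
.#.##..
.#.#.##
.......
..#.#..
.....#.

Derivation:
Fill (0+0,0+0) = (0,0)
Fill (0+0,0+1) = (0,1)
Fill (0+0,0+2) = (0,2)
Fill (0+1,0+1) = (1,1)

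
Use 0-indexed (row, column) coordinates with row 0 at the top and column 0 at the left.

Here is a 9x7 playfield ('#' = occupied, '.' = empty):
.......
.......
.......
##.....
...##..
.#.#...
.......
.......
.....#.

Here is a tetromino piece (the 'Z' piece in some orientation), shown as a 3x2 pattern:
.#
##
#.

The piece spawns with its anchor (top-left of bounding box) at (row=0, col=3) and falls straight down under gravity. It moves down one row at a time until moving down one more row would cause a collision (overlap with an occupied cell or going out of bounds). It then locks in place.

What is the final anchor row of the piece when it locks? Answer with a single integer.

Spawn at (row=0, col=3). Try each row:
  row 0: fits
  row 1: fits
  row 2: blocked -> lock at row 1

Answer: 1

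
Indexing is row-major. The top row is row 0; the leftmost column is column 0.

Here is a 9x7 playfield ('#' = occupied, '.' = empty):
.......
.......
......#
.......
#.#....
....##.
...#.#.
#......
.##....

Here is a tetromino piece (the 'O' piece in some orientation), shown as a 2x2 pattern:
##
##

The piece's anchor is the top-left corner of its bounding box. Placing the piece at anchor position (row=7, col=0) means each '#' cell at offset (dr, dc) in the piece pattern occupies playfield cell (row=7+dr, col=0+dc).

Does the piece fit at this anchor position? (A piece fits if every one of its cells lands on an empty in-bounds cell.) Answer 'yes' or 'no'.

Answer: no

Derivation:
Check each piece cell at anchor (7, 0):
  offset (0,0) -> (7,0): occupied ('#') -> FAIL
  offset (0,1) -> (7,1): empty -> OK
  offset (1,0) -> (8,0): empty -> OK
  offset (1,1) -> (8,1): occupied ('#') -> FAIL
All cells valid: no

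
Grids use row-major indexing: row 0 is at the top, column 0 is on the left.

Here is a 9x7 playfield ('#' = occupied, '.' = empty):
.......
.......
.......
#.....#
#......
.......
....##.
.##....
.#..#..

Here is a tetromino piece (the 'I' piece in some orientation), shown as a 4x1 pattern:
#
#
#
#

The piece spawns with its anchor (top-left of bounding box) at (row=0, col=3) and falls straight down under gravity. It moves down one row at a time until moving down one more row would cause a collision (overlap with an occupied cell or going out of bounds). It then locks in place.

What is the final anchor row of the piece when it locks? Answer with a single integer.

Answer: 5

Derivation:
Spawn at (row=0, col=3). Try each row:
  row 0: fits
  row 1: fits
  row 2: fits
  row 3: fits
  row 4: fits
  row 5: fits
  row 6: blocked -> lock at row 5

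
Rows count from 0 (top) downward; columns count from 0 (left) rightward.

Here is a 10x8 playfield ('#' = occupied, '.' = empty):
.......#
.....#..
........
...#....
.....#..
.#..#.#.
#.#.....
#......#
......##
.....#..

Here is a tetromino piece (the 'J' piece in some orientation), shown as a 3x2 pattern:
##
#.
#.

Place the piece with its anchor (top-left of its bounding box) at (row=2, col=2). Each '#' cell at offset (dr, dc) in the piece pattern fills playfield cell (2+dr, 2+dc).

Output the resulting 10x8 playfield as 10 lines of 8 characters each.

Answer: .......#
.....#..
..##....
..##....
..#..#..
.#..#.#.
#.#.....
#......#
......##
.....#..

Derivation:
Fill (2+0,2+0) = (2,2)
Fill (2+0,2+1) = (2,3)
Fill (2+1,2+0) = (3,2)
Fill (2+2,2+0) = (4,2)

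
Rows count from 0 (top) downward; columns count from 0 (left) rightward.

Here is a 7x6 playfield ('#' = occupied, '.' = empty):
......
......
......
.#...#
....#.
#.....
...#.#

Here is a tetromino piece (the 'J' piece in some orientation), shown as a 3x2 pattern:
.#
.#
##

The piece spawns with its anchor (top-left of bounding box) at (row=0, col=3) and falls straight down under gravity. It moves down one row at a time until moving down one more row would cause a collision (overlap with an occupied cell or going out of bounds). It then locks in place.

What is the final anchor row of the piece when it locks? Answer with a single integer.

Answer: 1

Derivation:
Spawn at (row=0, col=3). Try each row:
  row 0: fits
  row 1: fits
  row 2: blocked -> lock at row 1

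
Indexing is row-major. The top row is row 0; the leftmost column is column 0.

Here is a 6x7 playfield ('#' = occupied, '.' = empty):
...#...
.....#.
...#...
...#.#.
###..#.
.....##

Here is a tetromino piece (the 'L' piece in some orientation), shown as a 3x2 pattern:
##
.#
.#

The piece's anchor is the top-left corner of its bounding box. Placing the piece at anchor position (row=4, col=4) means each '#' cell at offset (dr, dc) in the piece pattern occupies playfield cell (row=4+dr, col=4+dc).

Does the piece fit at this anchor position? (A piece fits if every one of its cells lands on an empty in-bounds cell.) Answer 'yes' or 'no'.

Answer: no

Derivation:
Check each piece cell at anchor (4, 4):
  offset (0,0) -> (4,4): empty -> OK
  offset (0,1) -> (4,5): occupied ('#') -> FAIL
  offset (1,1) -> (5,5): occupied ('#') -> FAIL
  offset (2,1) -> (6,5): out of bounds -> FAIL
All cells valid: no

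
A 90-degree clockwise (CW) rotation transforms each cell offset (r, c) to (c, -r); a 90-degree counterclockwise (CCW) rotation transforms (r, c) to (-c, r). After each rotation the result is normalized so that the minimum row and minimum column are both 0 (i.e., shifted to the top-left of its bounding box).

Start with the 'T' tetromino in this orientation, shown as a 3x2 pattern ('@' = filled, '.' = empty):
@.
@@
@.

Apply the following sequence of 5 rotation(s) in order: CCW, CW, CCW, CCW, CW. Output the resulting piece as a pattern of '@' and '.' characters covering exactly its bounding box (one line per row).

Answer: .@.
@@@

Derivation:
Start:
@.
@@
@.
After rotation 1 (CCW):
.@.
@@@
After rotation 2 (CW):
@.
@@
@.
After rotation 3 (CCW):
.@.
@@@
After rotation 4 (CCW):
.@
@@
.@
After rotation 5 (CW):
.@.
@@@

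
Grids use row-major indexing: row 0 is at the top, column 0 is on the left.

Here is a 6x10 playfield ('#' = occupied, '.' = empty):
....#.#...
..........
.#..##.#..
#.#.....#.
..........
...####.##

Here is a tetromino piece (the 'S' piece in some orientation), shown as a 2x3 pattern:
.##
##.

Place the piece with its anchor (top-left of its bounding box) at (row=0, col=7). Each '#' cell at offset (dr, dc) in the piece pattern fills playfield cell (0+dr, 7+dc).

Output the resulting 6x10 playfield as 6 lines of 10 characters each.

Fill (0+0,7+1) = (0,8)
Fill (0+0,7+2) = (0,9)
Fill (0+1,7+0) = (1,7)
Fill (0+1,7+1) = (1,8)

Answer: ....#.#.##
.......##.
.#..##.#..
#.#.....#.
..........
...####.##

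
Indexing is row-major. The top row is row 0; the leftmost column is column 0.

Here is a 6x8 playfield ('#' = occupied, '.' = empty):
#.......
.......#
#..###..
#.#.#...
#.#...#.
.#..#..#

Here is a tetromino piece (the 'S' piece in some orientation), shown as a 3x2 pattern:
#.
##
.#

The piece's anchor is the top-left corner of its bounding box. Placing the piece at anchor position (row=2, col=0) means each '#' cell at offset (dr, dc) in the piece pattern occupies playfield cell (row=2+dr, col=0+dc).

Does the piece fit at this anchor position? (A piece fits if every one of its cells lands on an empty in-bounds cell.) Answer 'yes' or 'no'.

Check each piece cell at anchor (2, 0):
  offset (0,0) -> (2,0): occupied ('#') -> FAIL
  offset (1,0) -> (3,0): occupied ('#') -> FAIL
  offset (1,1) -> (3,1): empty -> OK
  offset (2,1) -> (4,1): empty -> OK
All cells valid: no

Answer: no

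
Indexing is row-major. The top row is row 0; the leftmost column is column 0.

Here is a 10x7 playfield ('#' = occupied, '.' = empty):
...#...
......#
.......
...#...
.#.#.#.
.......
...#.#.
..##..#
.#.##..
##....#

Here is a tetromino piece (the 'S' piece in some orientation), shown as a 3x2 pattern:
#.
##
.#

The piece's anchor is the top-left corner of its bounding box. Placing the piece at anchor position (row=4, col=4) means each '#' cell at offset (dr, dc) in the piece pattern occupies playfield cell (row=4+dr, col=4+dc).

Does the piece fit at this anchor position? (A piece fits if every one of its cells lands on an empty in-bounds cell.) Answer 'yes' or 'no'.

Answer: no

Derivation:
Check each piece cell at anchor (4, 4):
  offset (0,0) -> (4,4): empty -> OK
  offset (1,0) -> (5,4): empty -> OK
  offset (1,1) -> (5,5): empty -> OK
  offset (2,1) -> (6,5): occupied ('#') -> FAIL
All cells valid: no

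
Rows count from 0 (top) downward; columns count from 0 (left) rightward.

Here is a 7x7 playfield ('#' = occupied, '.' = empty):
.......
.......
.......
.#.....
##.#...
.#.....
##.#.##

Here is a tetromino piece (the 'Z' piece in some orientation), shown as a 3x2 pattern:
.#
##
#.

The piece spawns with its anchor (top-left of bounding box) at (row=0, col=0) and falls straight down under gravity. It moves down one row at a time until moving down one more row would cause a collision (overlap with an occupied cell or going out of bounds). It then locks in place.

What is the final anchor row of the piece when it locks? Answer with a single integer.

Answer: 1

Derivation:
Spawn at (row=0, col=0). Try each row:
  row 0: fits
  row 1: fits
  row 2: blocked -> lock at row 1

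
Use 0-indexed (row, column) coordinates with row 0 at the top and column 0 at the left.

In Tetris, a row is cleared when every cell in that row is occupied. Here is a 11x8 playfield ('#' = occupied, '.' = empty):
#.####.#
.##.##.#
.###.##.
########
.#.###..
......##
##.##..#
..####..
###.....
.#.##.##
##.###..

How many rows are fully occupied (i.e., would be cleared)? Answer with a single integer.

Answer: 1

Derivation:
Check each row:
  row 0: 2 empty cells -> not full
  row 1: 3 empty cells -> not full
  row 2: 3 empty cells -> not full
  row 3: 0 empty cells -> FULL (clear)
  row 4: 4 empty cells -> not full
  row 5: 6 empty cells -> not full
  row 6: 3 empty cells -> not full
  row 7: 4 empty cells -> not full
  row 8: 5 empty cells -> not full
  row 9: 3 empty cells -> not full
  row 10: 3 empty cells -> not full
Total rows cleared: 1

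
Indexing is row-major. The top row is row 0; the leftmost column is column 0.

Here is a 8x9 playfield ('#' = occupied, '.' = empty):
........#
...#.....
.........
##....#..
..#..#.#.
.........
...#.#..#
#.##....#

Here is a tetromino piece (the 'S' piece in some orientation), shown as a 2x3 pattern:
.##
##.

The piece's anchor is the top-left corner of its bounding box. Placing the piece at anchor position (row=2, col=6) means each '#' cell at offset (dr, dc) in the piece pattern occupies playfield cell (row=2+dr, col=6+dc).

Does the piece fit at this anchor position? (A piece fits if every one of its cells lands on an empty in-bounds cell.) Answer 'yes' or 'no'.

Answer: no

Derivation:
Check each piece cell at anchor (2, 6):
  offset (0,1) -> (2,7): empty -> OK
  offset (0,2) -> (2,8): empty -> OK
  offset (1,0) -> (3,6): occupied ('#') -> FAIL
  offset (1,1) -> (3,7): empty -> OK
All cells valid: no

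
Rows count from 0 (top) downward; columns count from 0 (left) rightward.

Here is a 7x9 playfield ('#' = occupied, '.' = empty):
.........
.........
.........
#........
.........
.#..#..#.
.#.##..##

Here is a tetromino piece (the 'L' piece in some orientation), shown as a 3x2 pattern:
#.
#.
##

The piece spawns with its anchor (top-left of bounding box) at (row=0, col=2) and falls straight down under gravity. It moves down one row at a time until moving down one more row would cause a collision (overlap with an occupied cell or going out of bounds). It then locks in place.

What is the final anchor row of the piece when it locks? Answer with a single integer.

Answer: 3

Derivation:
Spawn at (row=0, col=2). Try each row:
  row 0: fits
  row 1: fits
  row 2: fits
  row 3: fits
  row 4: blocked -> lock at row 3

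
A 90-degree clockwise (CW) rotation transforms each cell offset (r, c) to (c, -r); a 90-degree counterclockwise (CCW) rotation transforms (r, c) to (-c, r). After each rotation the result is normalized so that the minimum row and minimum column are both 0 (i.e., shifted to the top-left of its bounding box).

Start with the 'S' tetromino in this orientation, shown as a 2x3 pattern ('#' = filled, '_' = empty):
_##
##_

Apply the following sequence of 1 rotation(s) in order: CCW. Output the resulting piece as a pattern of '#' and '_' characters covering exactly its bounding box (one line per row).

Answer: #_
##
_#

Derivation:
Start:
_##
##_
After rotation 1 (CCW):
#_
##
_#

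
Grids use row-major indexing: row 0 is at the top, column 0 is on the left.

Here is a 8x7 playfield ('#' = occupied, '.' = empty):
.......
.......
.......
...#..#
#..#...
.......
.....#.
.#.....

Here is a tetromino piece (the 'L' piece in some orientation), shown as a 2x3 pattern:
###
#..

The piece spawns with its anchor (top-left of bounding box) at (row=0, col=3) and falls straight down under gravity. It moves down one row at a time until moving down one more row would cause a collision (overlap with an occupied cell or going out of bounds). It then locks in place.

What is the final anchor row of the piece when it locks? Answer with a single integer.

Spawn at (row=0, col=3). Try each row:
  row 0: fits
  row 1: fits
  row 2: blocked -> lock at row 1

Answer: 1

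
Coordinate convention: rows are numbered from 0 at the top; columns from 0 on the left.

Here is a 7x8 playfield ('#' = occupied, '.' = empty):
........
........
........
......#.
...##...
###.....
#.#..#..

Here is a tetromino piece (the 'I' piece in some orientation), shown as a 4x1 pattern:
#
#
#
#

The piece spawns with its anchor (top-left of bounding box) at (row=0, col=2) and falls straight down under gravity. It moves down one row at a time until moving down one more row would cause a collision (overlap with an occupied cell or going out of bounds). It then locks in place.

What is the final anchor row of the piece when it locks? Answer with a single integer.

Answer: 1

Derivation:
Spawn at (row=0, col=2). Try each row:
  row 0: fits
  row 1: fits
  row 2: blocked -> lock at row 1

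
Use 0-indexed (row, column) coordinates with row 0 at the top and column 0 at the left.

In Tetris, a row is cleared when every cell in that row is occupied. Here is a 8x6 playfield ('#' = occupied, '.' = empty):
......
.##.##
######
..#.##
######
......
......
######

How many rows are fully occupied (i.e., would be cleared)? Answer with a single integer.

Answer: 3

Derivation:
Check each row:
  row 0: 6 empty cells -> not full
  row 1: 2 empty cells -> not full
  row 2: 0 empty cells -> FULL (clear)
  row 3: 3 empty cells -> not full
  row 4: 0 empty cells -> FULL (clear)
  row 5: 6 empty cells -> not full
  row 6: 6 empty cells -> not full
  row 7: 0 empty cells -> FULL (clear)
Total rows cleared: 3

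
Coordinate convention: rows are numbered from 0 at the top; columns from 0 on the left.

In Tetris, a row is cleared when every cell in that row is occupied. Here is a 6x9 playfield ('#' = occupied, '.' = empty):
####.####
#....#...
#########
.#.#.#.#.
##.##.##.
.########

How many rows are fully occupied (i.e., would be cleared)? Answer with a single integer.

Check each row:
  row 0: 1 empty cell -> not full
  row 1: 7 empty cells -> not full
  row 2: 0 empty cells -> FULL (clear)
  row 3: 5 empty cells -> not full
  row 4: 3 empty cells -> not full
  row 5: 1 empty cell -> not full
Total rows cleared: 1

Answer: 1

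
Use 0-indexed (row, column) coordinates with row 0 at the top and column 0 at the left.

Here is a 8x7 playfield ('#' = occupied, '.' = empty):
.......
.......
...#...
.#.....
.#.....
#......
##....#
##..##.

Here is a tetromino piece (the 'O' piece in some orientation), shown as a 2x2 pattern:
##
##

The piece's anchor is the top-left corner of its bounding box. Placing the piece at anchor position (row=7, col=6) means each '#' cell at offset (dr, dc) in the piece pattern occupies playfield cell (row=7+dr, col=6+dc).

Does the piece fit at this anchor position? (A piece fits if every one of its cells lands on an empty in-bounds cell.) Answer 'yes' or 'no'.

Check each piece cell at anchor (7, 6):
  offset (0,0) -> (7,6): empty -> OK
  offset (0,1) -> (7,7): out of bounds -> FAIL
  offset (1,0) -> (8,6): out of bounds -> FAIL
  offset (1,1) -> (8,7): out of bounds -> FAIL
All cells valid: no

Answer: no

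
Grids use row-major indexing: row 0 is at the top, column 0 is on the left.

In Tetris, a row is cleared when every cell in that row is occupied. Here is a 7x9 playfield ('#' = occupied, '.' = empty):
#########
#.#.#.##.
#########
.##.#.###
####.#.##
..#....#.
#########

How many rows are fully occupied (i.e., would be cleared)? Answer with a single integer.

Check each row:
  row 0: 0 empty cells -> FULL (clear)
  row 1: 4 empty cells -> not full
  row 2: 0 empty cells -> FULL (clear)
  row 3: 3 empty cells -> not full
  row 4: 2 empty cells -> not full
  row 5: 7 empty cells -> not full
  row 6: 0 empty cells -> FULL (clear)
Total rows cleared: 3

Answer: 3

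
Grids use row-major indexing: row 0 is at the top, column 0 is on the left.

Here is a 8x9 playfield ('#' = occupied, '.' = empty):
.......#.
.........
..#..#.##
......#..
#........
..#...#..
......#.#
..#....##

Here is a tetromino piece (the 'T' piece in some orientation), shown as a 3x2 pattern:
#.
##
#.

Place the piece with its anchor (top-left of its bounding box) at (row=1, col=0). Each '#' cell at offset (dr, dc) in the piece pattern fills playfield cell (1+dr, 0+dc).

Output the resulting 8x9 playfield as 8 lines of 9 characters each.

Fill (1+0,0+0) = (1,0)
Fill (1+1,0+0) = (2,0)
Fill (1+1,0+1) = (2,1)
Fill (1+2,0+0) = (3,0)

Answer: .......#.
#........
###..#.##
#.....#..
#........
..#...#..
......#.#
..#....##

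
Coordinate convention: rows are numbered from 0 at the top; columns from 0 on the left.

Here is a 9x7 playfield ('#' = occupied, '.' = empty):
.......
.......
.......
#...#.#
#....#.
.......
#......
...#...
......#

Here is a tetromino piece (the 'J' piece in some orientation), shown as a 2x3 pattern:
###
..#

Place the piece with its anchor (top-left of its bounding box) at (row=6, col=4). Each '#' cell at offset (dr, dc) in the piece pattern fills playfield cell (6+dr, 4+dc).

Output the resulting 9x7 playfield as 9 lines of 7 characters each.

Fill (6+0,4+0) = (6,4)
Fill (6+0,4+1) = (6,5)
Fill (6+0,4+2) = (6,6)
Fill (6+1,4+2) = (7,6)

Answer: .......
.......
.......
#...#.#
#....#.
.......
#...###
...#..#
......#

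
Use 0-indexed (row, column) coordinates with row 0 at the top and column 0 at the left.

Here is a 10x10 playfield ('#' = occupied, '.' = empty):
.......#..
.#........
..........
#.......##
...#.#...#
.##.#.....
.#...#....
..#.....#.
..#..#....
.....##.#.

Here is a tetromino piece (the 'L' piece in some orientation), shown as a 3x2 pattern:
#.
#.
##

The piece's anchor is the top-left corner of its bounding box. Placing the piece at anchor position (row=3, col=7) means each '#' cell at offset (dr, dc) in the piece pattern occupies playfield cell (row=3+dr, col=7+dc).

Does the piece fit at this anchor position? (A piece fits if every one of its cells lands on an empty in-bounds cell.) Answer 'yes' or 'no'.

Answer: yes

Derivation:
Check each piece cell at anchor (3, 7):
  offset (0,0) -> (3,7): empty -> OK
  offset (1,0) -> (4,7): empty -> OK
  offset (2,0) -> (5,7): empty -> OK
  offset (2,1) -> (5,8): empty -> OK
All cells valid: yes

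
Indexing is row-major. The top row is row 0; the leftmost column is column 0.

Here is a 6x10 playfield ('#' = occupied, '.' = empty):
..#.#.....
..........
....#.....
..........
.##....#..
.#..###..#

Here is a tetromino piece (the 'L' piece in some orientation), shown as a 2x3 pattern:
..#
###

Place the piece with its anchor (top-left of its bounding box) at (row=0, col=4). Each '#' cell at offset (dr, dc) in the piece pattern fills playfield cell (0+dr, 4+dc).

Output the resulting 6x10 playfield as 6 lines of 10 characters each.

Answer: ..#.#.#...
....###...
....#.....
..........
.##....#..
.#..###..#

Derivation:
Fill (0+0,4+2) = (0,6)
Fill (0+1,4+0) = (1,4)
Fill (0+1,4+1) = (1,5)
Fill (0+1,4+2) = (1,6)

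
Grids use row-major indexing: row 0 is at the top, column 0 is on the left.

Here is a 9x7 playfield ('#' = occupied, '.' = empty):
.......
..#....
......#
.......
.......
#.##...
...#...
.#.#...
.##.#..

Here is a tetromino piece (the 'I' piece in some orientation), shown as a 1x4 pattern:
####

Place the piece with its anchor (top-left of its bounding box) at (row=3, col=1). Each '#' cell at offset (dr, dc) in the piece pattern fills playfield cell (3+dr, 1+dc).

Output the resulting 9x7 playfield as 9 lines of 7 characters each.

Fill (3+0,1+0) = (3,1)
Fill (3+0,1+1) = (3,2)
Fill (3+0,1+2) = (3,3)
Fill (3+0,1+3) = (3,4)

Answer: .......
..#....
......#
.####..
.......
#.##...
...#...
.#.#...
.##.#..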